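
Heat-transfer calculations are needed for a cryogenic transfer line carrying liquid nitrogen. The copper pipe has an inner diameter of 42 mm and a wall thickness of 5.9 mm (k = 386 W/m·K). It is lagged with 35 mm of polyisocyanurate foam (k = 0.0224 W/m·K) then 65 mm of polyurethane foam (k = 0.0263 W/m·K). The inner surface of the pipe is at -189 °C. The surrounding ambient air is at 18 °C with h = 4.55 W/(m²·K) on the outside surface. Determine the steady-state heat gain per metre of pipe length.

For a radial system each layer contributes R = ln(r_out/r_in)/(2πkL); films add R = 1/(hA).
R_copper pipe wall = ln(26.9/21)/(2π×386×1) = 1.021×10^-4 K/W
R_polyisocyanurate foam = ln(61.9/26.9)/(2π×0.0224×1) = 5.921 K/W
R_polyurethane foam = ln(126.9/61.9)/(2π×0.0263×1) = 4.344 K/W
R_outer film = 1/(h_o·2πr_oL) = 1/(4.55×2π×0.1269×1) = 0.2756 K/W
R_total = 10.54 K/W
Q = ΔT/R_total = 207/10.54

q′ ≈ 19.6 W/m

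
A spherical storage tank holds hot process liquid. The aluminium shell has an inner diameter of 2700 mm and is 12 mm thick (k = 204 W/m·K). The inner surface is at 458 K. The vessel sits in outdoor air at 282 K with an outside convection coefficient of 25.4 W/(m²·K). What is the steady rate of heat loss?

Radial (spherical) resistances in series:
R_aluminium shell = (1/1.35 − 1/1.362)/(4π×204) = 2.546×10^-6 K/W
R_outer film = 1/(h·4πr_o²) = 1/(25.4×4π×1.362²) = 0.001689 K/W
R_total = 0.001691 K/W
Q = ΔT/R_total = 176/0.001691

Q ≈ 104000 W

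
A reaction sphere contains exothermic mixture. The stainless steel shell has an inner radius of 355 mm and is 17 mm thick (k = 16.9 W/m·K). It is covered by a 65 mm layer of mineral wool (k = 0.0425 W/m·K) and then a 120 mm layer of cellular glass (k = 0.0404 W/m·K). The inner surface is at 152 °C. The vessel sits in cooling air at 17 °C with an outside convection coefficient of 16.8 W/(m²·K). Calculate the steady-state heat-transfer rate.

Q ≈ 77.8 W

Spherical conduction: R = (1/r_in − 1/r_out)/(4πk) per layer; series-sum.
R_stainless steel shell = (1/0.355 − 1/0.372)/(4π×16.9) = 6.062×10^-4 K/W
R_mineral wool = (1/0.372 − 1/0.437)/(4π×0.0425) = 0.7487 K/W
R_cellular glass = (1/0.437 − 1/0.557)/(4π×0.0404) = 0.9711 K/W
R_outer film = 1/(h·4πr_o²) = 1/(16.8×4π×0.557²) = 0.01527 K/W
R_total = 1.736 K/W
Q = ΔT/R_total = 135/1.736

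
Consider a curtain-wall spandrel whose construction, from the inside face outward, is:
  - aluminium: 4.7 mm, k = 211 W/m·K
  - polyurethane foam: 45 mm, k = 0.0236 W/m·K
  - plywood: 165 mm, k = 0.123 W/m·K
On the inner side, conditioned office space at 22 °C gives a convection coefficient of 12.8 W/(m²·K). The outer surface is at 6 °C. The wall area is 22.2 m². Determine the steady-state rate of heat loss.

Q ≈ 107 W

Using the resistance-network approach (series):
R_inner film = 1/(h_i·A) = 1/(12.8×22.2) = 0.003519 K/W
R_aluminium = L/(kA) = 0.0047/(211×22.2) = 1.003×10^-6 K/W
R_polyurethane foam = L/(kA) = 0.045/(0.0236×22.2) = 0.08589 K/W
R_plywood = L/(kA) = 0.165/(0.123×22.2) = 0.06043 K/W
R_total = 0.1498 K/W
Q = ΔT / R_total = 16 / 0.1498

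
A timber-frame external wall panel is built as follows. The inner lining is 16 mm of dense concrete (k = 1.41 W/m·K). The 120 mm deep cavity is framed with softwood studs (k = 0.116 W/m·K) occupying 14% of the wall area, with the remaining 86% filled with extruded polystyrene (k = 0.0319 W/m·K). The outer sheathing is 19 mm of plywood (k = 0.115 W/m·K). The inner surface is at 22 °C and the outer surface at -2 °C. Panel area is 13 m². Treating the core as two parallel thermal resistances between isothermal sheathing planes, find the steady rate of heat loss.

Q ≈ 107 W

Sheathing layers in series; stud and cavity paths in parallel between them.
R_inner = 0.016/(1.41×13) = 8.729×10^-4 K/W
R_stud  = 0.12/(0.116×0.14×13) = 0.5684 K/W
R_cav   = 0.12/(0.0319×0.86×13) = 0.3365 K/W
1/R_core = 1/R_stud + 1/R_cav → R_core = 0.2114 K/W
R_outer = 0.019/(0.115×13) = 0.01271 K/W
R_total = 0.2249 K/W
Q = ΔT/R_total = 24/0.2249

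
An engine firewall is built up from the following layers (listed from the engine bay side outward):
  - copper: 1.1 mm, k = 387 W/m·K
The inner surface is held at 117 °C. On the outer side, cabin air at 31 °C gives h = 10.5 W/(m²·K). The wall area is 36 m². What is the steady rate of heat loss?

Q ≈ 32500 W

Using the resistance-network approach (series):
R_copper = L/(kA) = 0.0011/(387×36) = 7.895×10^-8 K/W
R_outer film = 1/(h_o·A) = 1/(10.5×36) = 0.002646 K/W
R_total = 0.002646 K/W
Q = ΔT / R_total = 86 / 0.002646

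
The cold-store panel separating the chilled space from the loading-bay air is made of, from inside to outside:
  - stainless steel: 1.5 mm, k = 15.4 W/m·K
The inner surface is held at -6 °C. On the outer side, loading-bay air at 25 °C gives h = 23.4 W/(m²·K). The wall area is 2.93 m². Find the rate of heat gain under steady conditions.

Q ≈ 2120 W

Series thermal resistances:
R_stainless steel = L/(kA) = 0.0015/(15.4×2.93) = 3.324×10^-5 K/W
R_outer film = 1/(h_o·A) = 1/(23.4×2.93) = 0.01459 K/W
R_total = 0.01462 K/W
Q = ΔT / R_total = 31 / 0.01462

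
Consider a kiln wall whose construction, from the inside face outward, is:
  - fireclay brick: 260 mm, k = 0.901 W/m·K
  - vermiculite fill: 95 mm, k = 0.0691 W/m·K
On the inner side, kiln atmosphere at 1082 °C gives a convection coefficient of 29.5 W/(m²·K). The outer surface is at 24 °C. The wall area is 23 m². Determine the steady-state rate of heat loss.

Model the wall as resistances in series:
R_inner film = 1/(h_i·A) = 1/(29.5×23) = 0.001474 K/W
R_fireclay brick = L/(kA) = 0.26/(0.901×23) = 0.01255 K/W
R_vermiculite fill = L/(kA) = 0.095/(0.0691×23) = 0.05977 K/W
R_total = 0.0738 K/W
Q = ΔT / R_total = 1058 / 0.0738

Q ≈ 14300 W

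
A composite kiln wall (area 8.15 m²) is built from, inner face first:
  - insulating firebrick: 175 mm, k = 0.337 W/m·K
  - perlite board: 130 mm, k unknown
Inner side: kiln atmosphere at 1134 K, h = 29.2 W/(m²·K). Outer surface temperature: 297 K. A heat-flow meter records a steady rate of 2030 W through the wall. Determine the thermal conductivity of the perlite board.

Thermal resistances in series:
R_inner film = 1/(h_i·A) = 1/(29.2×8.15) = 0.004202 K/W
R_insulating firebrick = L/(kA) = 0.175/(0.337×8.15) = 0.06372 K/W
Sum of known resistances R_other = 0.06792 K/W
Total R = ΔT/Q = 837/2030 = 0.4123 K/W
R_perlite board = R_total − R_other = 0.3444 K/W
k = L/(R·A) = 0.13/(0.3444×8.15)

k ≈ 0.0463 W/(m·K)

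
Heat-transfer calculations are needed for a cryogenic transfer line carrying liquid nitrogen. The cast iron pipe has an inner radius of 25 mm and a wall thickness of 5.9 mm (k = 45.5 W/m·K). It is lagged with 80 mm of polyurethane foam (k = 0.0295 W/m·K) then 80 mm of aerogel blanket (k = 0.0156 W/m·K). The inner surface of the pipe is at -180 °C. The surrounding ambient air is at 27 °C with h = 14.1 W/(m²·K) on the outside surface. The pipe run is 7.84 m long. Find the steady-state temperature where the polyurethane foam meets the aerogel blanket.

Treating each annulus and film as a series resistance:
R_cast iron pipe wall = ln(30.9/25)/(2π×45.5×7.84) = 9.453×10^-5 K/W
R_polyurethane foam = ln(110.9/30.9)/(2π×0.0295×7.84) = 0.8794 K/W
R_aerogel blanket = ln(190.9/110.9)/(2π×0.0156×7.84) = 0.7068 K/W
R_outer film = 1/(h_o·2πr_oL) = 1/(14.1×2π×0.1909×7.84) = 0.007542 K/W
R_total = 1.594 K/W
Q = ΔT/R_total = 207/1.594
Q = 130 W
T_interface = T_inner + Q·ΣR(inner→interface) = -180 + 130×0.8795

T ≈ -65.8 °C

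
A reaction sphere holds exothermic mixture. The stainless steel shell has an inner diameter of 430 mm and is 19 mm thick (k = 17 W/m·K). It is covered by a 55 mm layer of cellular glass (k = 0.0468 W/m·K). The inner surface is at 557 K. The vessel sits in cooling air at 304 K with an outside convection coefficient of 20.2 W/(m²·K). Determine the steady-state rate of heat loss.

Q ≈ 177 W

Spherical conduction: R = (1/r_in − 1/r_out)/(4πk) per layer; series-sum.
R_stainless steel shell = (1/0.215 − 1/0.234)/(4π×17) = 0.001768 K/W
R_cellular glass = (1/0.234 − 1/0.289)/(4π×0.0468) = 1.383 K/W
R_outer film = 1/(h·4πr_o²) = 1/(20.2×4π×0.289²) = 0.04717 K/W
R_total = 1.432 K/W
Q = ΔT/R_total = 253/1.432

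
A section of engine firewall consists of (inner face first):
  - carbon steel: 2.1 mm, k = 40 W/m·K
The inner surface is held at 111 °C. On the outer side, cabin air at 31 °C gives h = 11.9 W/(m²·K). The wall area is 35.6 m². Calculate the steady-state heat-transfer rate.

Q ≈ 33900 W

Thermal resistances in series:
R_carbon steel = L/(kA) = 0.0021/(40×35.6) = 1.475×10^-6 K/W
R_outer film = 1/(h_o·A) = 1/(11.9×35.6) = 0.00236 K/W
R_total = 0.002362 K/W
Q = ΔT / R_total = 80 / 0.002362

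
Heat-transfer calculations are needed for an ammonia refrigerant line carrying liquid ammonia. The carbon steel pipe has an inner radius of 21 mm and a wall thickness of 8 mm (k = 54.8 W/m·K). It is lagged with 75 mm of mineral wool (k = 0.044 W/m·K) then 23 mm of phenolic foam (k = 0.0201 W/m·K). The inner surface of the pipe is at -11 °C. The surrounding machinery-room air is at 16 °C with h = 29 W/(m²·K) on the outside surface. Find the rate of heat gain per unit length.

Per-layer cylindrical resistances, series-summed:
R_carbon steel pipe wall = ln(29/21)/(2π×54.8×1) = 9.374×10^-4 K/W
R_mineral wool = ln(104/29)/(2π×0.044×1) = 4.619 K/W
R_phenolic foam = ln(127/104)/(2π×0.0201×1) = 1.582 K/W
R_outer film = 1/(h_o·2πr_oL) = 1/(29×2π×0.127×1) = 0.04321 K/W
R_total = 6.246 K/W
Q = ΔT/R_total = 27/6.246

q′ ≈ 4.32 W/m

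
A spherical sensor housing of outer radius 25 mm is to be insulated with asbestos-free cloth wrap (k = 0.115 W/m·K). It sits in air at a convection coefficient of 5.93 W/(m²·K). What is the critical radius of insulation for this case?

For a sphere r_cr = 2k/h = 2×0.115/5.93
r_cr = 38.8 mm; since the bare radius (25 mm) is below r_cr, adding a thin layer of insulation will *increase* heat loss.

r_cr ≈ 38.8 mm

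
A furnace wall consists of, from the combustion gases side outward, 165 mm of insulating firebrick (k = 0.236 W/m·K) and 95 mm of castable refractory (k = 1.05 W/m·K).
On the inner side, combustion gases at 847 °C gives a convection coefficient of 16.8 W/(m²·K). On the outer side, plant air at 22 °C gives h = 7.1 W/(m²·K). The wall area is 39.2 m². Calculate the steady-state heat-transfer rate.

Q ≈ 32700 W

Model the wall as resistances in series:
R_inner film = 1/(h_i·A) = 1/(16.8×39.2) = 0.001518 K/W
R_insulating firebrick = L/(kA) = 0.165/(0.236×39.2) = 0.01784 K/W
R_castable refractory = L/(kA) = 0.095/(1.05×39.2) = 0.002308 K/W
R_outer film = 1/(h_o·A) = 1/(7.1×39.2) = 0.003593 K/W
R_total = 0.02526 K/W
Q = ΔT / R_total = 825 / 0.02526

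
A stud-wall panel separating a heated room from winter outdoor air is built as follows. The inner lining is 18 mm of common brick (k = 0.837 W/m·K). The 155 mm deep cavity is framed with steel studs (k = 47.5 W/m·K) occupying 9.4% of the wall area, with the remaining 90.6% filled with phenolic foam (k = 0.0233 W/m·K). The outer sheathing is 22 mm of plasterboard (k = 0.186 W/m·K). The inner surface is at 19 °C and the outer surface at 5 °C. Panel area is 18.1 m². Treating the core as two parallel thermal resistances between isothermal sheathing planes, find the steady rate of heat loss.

Q ≈ 1450 W

Sheathing layers in series; stud and cavity paths in parallel between them.
R_inner = 0.018/(0.837×18.1) = 0.001188 K/W
R_stud  = 0.155/(47.5×0.094×18.1) = 0.001918 K/W
R_cav   = 0.155/(0.0233×0.906×18.1) = 0.4057 K/W
1/R_core = 1/R_stud + 1/R_cav → R_core = 0.001909 K/W
R_outer = 0.022/(0.186×18.1) = 0.006535 K/W
R_total = 0.009632 K/W
Q = ΔT/R_total = 14/0.009632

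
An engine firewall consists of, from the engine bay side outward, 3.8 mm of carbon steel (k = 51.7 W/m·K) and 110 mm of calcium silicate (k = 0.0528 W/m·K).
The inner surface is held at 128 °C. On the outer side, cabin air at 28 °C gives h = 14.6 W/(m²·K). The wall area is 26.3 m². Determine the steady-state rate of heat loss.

Q ≈ 1220 W

Series thermal resistances:
R_carbon steel = L/(kA) = 0.0038/(51.7×26.3) = 2.795×10^-6 K/W
R_calcium silicate = L/(kA) = 0.11/(0.0528×26.3) = 0.07921 K/W
R_outer film = 1/(h_o·A) = 1/(14.6×26.3) = 0.002604 K/W
R_total = 0.08182 K/W
Q = ΔT / R_total = 100 / 0.08182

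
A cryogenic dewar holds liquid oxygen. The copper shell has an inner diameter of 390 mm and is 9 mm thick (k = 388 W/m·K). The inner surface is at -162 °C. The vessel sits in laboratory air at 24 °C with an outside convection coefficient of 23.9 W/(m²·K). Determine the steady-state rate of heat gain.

Spherical conduction: R = (1/r_in − 1/r_out)/(4πk) per layer; series-sum.
R_copper shell = (1/0.195 − 1/0.204)/(4π×388) = 4.64×10^-5 K/W
R_outer film = 1/(h·4πr_o²) = 1/(23.9×4π×0.204²) = 0.08001 K/W
R_total = 0.08005 K/W
Q = ΔT/R_total = 186/0.08005

Q ≈ 2320 W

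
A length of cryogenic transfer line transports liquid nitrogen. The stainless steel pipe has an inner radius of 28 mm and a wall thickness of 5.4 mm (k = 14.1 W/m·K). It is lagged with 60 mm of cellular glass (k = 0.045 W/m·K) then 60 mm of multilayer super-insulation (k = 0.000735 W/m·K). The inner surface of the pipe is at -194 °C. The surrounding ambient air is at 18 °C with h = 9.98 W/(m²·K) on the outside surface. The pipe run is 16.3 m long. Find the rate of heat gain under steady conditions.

Q ≈ 31.1 W

Cylindrical conduction, so R = ln(r₂/r₁)/(2πkL) per layer, in series:
R_stainless steel pipe wall = ln(33.4/28)/(2π×14.1×16.3) = 1.221×10^-4 K/W
R_cellular glass = ln(93.4/33.4)/(2π×0.045×16.3) = 0.2231 K/W
R_multilayer super-insulation = ln(153.4/93.4)/(2π×0.000735×16.3) = 6.591 K/W
R_outer film = 1/(h_o·2πr_oL) = 1/(9.98×2π×0.1534×16.3) = 0.006378 K/W
R_total = 6.821 K/W
Q = ΔT/R_total = 212/6.821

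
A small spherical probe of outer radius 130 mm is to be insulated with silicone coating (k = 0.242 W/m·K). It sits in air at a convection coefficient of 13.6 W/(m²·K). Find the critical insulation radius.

For a sphere r_cr = 2k/h = 2×0.242/13.6
r_cr = 35.6 mm; since the bare radius (130 mm) is above r_cr, any added insulation will reduce heat loss.

r_cr ≈ 35.6 mm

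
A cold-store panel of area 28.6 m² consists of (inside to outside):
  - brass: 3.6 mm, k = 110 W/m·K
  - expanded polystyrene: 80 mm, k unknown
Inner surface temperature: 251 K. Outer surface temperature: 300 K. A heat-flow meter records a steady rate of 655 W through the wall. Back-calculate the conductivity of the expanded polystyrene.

k ≈ 0.0374 W/(m·K)

Treating each layer as a thermal resistance in series:
R_brass = L/(kA) = 0.0036/(110×28.6) = 1.144×10^-6 K/W
Sum of known resistances R_other = 1.144×10^-6 K/W
Total R = ΔT/Q = 49/655 = 0.07481 K/W
R_expanded polystyrene = R_total − R_other = 0.07481 K/W
k = L/(R·A) = 0.08/(0.07481×28.6)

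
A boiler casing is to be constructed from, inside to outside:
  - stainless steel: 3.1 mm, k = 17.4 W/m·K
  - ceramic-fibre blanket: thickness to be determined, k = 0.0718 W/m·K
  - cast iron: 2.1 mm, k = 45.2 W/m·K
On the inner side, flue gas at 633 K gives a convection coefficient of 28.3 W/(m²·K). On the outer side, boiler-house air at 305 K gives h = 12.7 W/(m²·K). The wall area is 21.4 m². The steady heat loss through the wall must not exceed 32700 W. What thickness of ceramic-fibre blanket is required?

Series thermal resistances:
R_inner film = 1/(h_i·A) = 1/(28.3×21.4) = 0.001651 K/W
R_stainless steel = L/(kA) = 0.0031/(17.4×21.4) = 8.325×10^-6 K/W
R_cast iron = L/(kA) = 0.0021/(45.2×21.4) = 2.171×10^-6 K/W
R_outer film = 1/(h_o·A) = 1/(12.7×21.4) = 0.003679 K/W
Sum of the known resistances R_other = 0.005341 K/W
Required total resistance R_tot = ΔT/Q_allow = 328/32700 = 0.01003 K/W
R_ceramic-fibre blanket = R_tot − R_other = 0.004689 K/W
L = R·k·A = 0.004689×0.0718×21.4

L ≈ 7.21 mm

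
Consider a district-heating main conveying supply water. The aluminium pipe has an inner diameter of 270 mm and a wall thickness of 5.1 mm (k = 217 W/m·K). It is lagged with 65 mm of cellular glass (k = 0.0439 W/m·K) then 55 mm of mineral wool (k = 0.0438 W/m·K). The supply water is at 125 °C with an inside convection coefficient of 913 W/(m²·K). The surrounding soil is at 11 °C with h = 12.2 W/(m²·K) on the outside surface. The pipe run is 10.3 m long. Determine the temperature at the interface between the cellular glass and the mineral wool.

T ≈ 56.3 °C

Treating each annulus and film as a series resistance:
R_inner film = 1/(h_i·2πr₁L) = 1/(913×2π×0.135×10.3) = 1.254×10^-4 K/W
R_aluminium pipe wall = ln(140.1/135)/(2π×217×10.3) = 2.64×10^-6 K/W
R_cellular glass = ln(205.1/140.1)/(2π×0.0439×10.3) = 0.1342 K/W
R_mineral wool = ln(260.1/205.1)/(2π×0.0438×10.3) = 0.08381 K/W
R_outer film = 1/(h_o·2πr_oL) = 1/(12.2×2π×0.2601×10.3) = 0.004869 K/W
R_total = 0.223 K/W
Q = ΔT/R_total = 114/0.223
Q = 511 W
T_interface = T_inner − Q·ΣR(inner→interface) = 125 − 511×0.1343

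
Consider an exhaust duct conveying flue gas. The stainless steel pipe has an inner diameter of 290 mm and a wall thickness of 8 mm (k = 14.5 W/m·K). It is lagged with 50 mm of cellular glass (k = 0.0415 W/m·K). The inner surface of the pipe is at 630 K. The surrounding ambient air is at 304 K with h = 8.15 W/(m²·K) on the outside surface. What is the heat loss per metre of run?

Treating each annulus and film as a series resistance:
R_stainless steel pipe wall = ln(153/145)/(2π×14.5×1) = 5.895×10^-4 K/W
R_cellular glass = ln(203/153)/(2π×0.0415×1) = 1.084 K/W
R_outer film = 1/(h_o·2πr_oL) = 1/(8.15×2π×0.203×1) = 0.0962 K/W
R_total = 1.181 K/W
Q = ΔT/R_total = 326/1.181

q′ ≈ 276 W/m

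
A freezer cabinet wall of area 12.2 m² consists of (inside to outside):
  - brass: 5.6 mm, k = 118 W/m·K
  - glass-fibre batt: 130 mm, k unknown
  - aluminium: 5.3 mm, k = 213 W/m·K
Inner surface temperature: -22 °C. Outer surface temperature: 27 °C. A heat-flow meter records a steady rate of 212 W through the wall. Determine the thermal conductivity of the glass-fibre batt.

k ≈ 0.0461 W/(m·K)

Series thermal resistances:
R_brass = L/(kA) = 0.0056/(118×12.2) = 3.89×10^-6 K/W
R_aluminium = L/(kA) = 0.0053/(213×12.2) = 2.04×10^-6 K/W
Sum of known resistances R_other = 5.93×10^-6 K/W
Total R = ΔT/Q = 49/212 = 0.2311 K/W
R_glass-fibre batt = R_total − R_other = 0.2311 K/W
k = L/(R·A) = 0.13/(0.2311×12.2)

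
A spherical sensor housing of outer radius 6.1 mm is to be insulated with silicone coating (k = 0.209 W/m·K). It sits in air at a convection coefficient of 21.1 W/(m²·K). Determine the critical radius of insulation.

For a sphere r_cr = 2k/h = 2×0.209/21.1
r_cr = 19.8 mm; since the bare radius (6.1 mm) is below r_cr, adding a thin layer of insulation will *increase* heat loss.

r_cr ≈ 19.8 mm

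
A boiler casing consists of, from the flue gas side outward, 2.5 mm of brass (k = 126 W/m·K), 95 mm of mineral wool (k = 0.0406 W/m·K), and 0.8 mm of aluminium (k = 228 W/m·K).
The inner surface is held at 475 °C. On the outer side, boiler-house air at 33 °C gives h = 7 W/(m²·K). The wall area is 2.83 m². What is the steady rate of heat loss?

Q ≈ 504 W

Using the resistance-network approach (series):
R_brass = L/(kA) = 0.0025/(126×2.83) = 7.011×10^-6 K/W
R_mineral wool = L/(kA) = 0.095/(0.0406×2.83) = 0.8268 K/W
R_aluminium = L/(kA) = 0.0008/(228×2.83) = 1.24×10^-6 K/W
R_outer film = 1/(h_o·A) = 1/(7×2.83) = 0.05048 K/W
R_total = 0.8773 K/W
Q = ΔT / R_total = 442 / 0.8773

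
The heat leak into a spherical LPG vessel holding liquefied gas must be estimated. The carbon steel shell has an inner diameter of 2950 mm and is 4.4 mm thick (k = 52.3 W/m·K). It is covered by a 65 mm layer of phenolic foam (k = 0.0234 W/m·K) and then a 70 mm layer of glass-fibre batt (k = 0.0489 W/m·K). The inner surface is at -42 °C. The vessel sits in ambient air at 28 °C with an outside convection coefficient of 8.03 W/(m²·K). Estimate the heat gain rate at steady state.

Q ≈ 479 W

Each spherical layer contributes R = (1/r_i − 1/r_o)/(4πk):
R_carbon steel shell = (1/1.475 − 1/1.4794)/(4π×52.3) = 3.068×10^-6 K/W
R_phenolic foam = (1/1.4794 − 1/1.5444)/(4π×0.0234) = 0.09675 K/W
R_glass-fibre batt = (1/1.5444 − 1/1.6144)/(4π×0.0489) = 0.04569 K/W
R_outer film = 1/(h·4πr_o²) = 1/(8.03×4π×1.6144²) = 0.003802 K/W
R_total = 0.1462 K/W
Q = ΔT/R_total = 70/0.1462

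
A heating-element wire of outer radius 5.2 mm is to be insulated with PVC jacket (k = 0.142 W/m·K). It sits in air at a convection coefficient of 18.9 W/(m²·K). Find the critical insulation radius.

For a cylinder r_cr = k/h = 0.142/18.9
r_cr = 7.51 mm; since the bare radius (5.2 mm) is below r_cr, adding a thin layer of insulation will *increase* heat loss.

r_cr ≈ 7.51 mm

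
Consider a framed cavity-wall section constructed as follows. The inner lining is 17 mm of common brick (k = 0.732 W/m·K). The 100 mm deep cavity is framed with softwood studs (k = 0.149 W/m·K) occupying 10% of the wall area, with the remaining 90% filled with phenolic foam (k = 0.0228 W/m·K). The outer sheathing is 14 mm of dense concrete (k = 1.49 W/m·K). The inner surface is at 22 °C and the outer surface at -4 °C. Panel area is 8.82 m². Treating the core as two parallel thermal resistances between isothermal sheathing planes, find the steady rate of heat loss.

Q ≈ 80.3 W

Sheathing layers in series; stud and cavity paths in parallel between them.
R_inner = 0.017/(0.732×8.82) = 0.002633 K/W
R_stud  = 0.1/(0.149×0.1×8.82) = 0.7609 K/W
R_cav   = 0.1/(0.0228×0.9×8.82) = 0.5525 K/W
1/R_core = 1/R_stud + 1/R_cav → R_core = 0.3201 K/W
R_outer = 0.014/(1.49×8.82) = 0.001065 K/W
R_total = 0.3238 K/W
Q = ΔT/R_total = 26/0.3238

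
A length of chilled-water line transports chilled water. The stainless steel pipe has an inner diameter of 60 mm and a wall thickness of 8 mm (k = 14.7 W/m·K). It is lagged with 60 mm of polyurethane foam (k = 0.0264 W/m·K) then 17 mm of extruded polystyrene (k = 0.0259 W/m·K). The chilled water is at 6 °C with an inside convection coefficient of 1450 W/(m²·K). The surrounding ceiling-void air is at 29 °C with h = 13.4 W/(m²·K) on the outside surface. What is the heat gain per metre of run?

q′ ≈ 3.38 W/m

Cylindrical conduction, so R = ln(r₂/r₁)/(2πkL) per layer, in series:
R_inner film = 1/(h_i·2πr₁L) = 1/(1450×2π×0.03×1) = 0.003659 K/W
R_stainless steel pipe wall = ln(38/30)/(2π×14.7×1) = 0.002559 K/W
R_polyurethane foam = ln(98/38)/(2π×0.0264×1) = 5.711 K/W
R_extruded polystyrene = ln(115/98)/(2π×0.0259×1) = 0.983 K/W
R_outer film = 1/(h_o·2πr_oL) = 1/(13.4×2π×0.115×1) = 0.1033 K/W
R_total = 6.804 K/W
Q = ΔT/R_total = 23/6.804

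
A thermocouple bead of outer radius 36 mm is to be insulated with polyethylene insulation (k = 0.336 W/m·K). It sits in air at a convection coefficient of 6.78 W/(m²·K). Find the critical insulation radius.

For a sphere r_cr = 2k/h = 2×0.336/6.78
r_cr = 99.1 mm; since the bare radius (36 mm) is below r_cr, adding a thin layer of insulation will *increase* heat loss.

r_cr ≈ 99.1 mm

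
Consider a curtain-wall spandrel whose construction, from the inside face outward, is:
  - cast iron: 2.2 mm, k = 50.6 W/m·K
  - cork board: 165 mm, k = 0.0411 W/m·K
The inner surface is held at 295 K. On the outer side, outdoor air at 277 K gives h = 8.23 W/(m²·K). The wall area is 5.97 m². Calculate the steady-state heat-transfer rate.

Q ≈ 26 W

Using the resistance-network approach (series):
R_cast iron = L/(kA) = 0.0022/(50.6×5.97) = 7.283×10^-6 K/W
R_cork board = L/(kA) = 0.165/(0.0411×5.97) = 0.6725 K/W
R_outer film = 1/(h_o·A) = 1/(8.23×5.97) = 0.02035 K/W
R_total = 0.6928 K/W
Q = ΔT / R_total = 18 / 0.6928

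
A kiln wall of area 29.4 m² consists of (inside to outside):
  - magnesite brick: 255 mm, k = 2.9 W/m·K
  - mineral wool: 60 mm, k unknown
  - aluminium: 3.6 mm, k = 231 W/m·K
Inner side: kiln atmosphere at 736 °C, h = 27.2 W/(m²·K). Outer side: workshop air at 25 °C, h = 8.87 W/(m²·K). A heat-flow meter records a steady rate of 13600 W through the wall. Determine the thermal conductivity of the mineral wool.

Series thermal resistances:
R_inner film = 1/(h_i·A) = 1/(27.2×29.4) = 0.001251 K/W
R_magnesite brick = L/(kA) = 0.255/(2.9×29.4) = 0.002991 K/W
R_aluminium = L/(kA) = 0.0036/(231×29.4) = 5.301×10^-7 K/W
R_outer film = 1/(h_o·A) = 1/(8.87×29.4) = 0.003835 K/W
Sum of known resistances R_other = 0.008077 K/W
Total R = ΔT/Q = 711/13600 = 0.05228 K/W
R_mineral wool = R_total − R_other = 0.0442 K/W
k = L/(R·A) = 0.06/(0.0442×29.4)

k ≈ 0.0462 W/(m·K)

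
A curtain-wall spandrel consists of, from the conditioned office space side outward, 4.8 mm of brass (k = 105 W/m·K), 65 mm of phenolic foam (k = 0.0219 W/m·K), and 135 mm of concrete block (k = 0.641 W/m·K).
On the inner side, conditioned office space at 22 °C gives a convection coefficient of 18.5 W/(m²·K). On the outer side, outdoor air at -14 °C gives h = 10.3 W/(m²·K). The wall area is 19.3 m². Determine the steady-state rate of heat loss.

Q ≈ 209 W

Treating each layer as a thermal resistance in series:
R_inner film = 1/(h_i·A) = 1/(18.5×19.3) = 0.002801 K/W
R_brass = L/(kA) = 0.0048/(105×19.3) = 2.369×10^-6 K/W
R_phenolic foam = L/(kA) = 0.065/(0.0219×19.3) = 0.1538 K/W
R_concrete block = L/(kA) = 0.135/(0.641×19.3) = 0.01091 K/W
R_outer film = 1/(h_o·A) = 1/(10.3×19.3) = 0.00503 K/W
R_total = 0.1725 K/W
Q = ΔT / R_total = 36 / 0.1725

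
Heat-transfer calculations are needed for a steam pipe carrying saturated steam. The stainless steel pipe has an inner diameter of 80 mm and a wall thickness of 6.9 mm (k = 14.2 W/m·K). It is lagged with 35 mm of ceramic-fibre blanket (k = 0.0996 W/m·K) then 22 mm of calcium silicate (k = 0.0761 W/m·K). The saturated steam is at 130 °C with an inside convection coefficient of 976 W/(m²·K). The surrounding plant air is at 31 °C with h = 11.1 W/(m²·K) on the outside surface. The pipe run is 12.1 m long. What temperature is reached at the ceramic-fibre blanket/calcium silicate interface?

Per-layer cylindrical resistances, series-summed:
R_inner film = 1/(h_i·2πr₁L) = 1/(976×2π×0.04×12.1) = 3.369×10^-4 K/W
R_stainless steel pipe wall = ln(46.9/40)/(2π×14.2×12.1) = 1.474×10^-4 K/W
R_ceramic-fibre blanket = ln(81.9/46.9)/(2π×0.0996×12.1) = 0.07362 K/W
R_calcium silicate = ln(103.9/81.9)/(2π×0.0761×12.1) = 0.04112 K/W
R_outer film = 1/(h_o·2πr_oL) = 1/(11.1×2π×0.1039×12.1) = 0.01141 K/W
R_total = 0.1266 K/W
Q = ΔT/R_total = 99/0.1266
Q = 782 W
T_interface = T_inner − Q·ΣR(inner→interface) = 130 − 782×0.07411

T ≈ 72.1 °C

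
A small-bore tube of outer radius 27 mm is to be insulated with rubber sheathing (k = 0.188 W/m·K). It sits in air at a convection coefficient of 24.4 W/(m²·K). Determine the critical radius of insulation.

r_cr ≈ 7.7 mm

For a cylinder r_cr = k/h = 0.188/24.4
r_cr = 7.7 mm; since the bare radius (27 mm) is above r_cr, any added insulation will reduce heat loss.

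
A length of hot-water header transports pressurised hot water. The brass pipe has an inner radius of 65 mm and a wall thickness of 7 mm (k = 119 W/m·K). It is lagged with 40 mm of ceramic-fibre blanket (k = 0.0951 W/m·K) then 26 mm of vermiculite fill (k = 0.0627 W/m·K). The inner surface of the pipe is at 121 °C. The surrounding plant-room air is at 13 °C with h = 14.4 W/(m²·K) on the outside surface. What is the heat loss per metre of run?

For a radial system each layer contributes R = ln(r_out/r_in)/(2πkL); films add R = 1/(hA).
R_brass pipe wall = ln(72/65)/(2π×119×1) = 1.368×10^-4 K/W
R_ceramic-fibre blanket = ln(112/72)/(2π×0.0951×1) = 0.7394 K/W
R_vermiculite fill = ln(138/112)/(2π×0.0627×1) = 0.5299 K/W
R_outer film = 1/(h_o·2πr_oL) = 1/(14.4×2π×0.138×1) = 0.08009 K/W
R_total = 1.35 K/W
Q = ΔT/R_total = 108/1.35

q′ ≈ 80 W/m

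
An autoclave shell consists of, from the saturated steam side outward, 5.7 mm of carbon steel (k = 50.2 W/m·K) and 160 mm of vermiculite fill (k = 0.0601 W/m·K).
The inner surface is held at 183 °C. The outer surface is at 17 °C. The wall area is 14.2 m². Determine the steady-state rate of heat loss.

Q ≈ 885 W

Model the wall as resistances in series:
R_carbon steel = L/(kA) = 0.0057/(50.2×14.2) = 7.996×10^-6 K/W
R_vermiculite fill = L/(kA) = 0.16/(0.0601×14.2) = 0.1875 K/W
R_total = 0.1875 K/W
Q = ΔT / R_total = 166 / 0.1875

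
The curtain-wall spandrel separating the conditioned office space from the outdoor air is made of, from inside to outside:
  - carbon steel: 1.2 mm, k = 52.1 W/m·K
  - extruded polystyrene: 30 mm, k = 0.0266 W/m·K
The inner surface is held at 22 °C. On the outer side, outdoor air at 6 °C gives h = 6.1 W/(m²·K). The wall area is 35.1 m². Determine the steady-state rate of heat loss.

Q ≈ 435 W

Series thermal resistances:
R_carbon steel = L/(kA) = 0.0012/(52.1×35.1) = 6.562×10^-7 K/W
R_extruded polystyrene = L/(kA) = 0.03/(0.0266×35.1) = 0.03213 K/W
R_outer film = 1/(h_o·A) = 1/(6.1×35.1) = 0.00467 K/W
R_total = 0.0368 K/W
Q = ΔT / R_total = 16 / 0.0368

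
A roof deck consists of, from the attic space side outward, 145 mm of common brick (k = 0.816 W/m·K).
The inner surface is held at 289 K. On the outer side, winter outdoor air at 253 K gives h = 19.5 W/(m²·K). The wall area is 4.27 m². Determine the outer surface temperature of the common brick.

T ≈ 261 K

Model the wall as resistances in series:
R_common brick = L/(kA) = 0.145/(0.816×4.27) = 0.04162 K/W
R_outer film = 1/(h_o·A) = 1/(19.5×4.27) = 0.01201 K/W
R_total = 0.05362 K/W;  Q = ΔT/R_total = 36/0.05362 = 671.3 W
T_interface = T_inner − Q·ΣR(inner→interface) = 289 − 671×0.04162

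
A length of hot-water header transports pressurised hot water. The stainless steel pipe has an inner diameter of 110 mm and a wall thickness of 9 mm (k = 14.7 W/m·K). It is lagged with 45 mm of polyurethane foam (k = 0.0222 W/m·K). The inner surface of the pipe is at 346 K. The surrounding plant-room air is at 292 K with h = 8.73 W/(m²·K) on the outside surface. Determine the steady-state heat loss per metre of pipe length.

q′ ≈ 13.5 W/m

Cylindrical conduction, so R = ln(r₂/r₁)/(2πkL) per layer, in series:
R_stainless steel pipe wall = ln(64/55)/(2π×14.7×1) = 0.001641 K/W
R_polyurethane foam = ln(109/64)/(2π×0.0222×1) = 3.817 K/W
R_outer film = 1/(h_o·2πr_oL) = 1/(8.73×2π×0.109×1) = 0.1673 K/W
R_total = 3.986 K/W
Q = ΔT/R_total = 54/3.986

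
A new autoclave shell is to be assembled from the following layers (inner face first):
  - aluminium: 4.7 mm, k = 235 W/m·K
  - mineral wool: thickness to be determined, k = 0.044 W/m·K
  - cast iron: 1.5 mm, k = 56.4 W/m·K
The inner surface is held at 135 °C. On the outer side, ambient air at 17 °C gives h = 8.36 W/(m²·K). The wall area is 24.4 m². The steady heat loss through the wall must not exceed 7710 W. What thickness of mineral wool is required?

L ≈ 11.2 mm

Using the resistance-network approach (series):
R_aluminium = L/(kA) = 0.0047/(235×24.4) = 8.197×10^-7 K/W
R_cast iron = L/(kA) = 0.0015/(56.4×24.4) = 1.09×10^-6 K/W
R_outer film = 1/(h_o·A) = 1/(8.36×24.4) = 0.004902 K/W
Sum of the known resistances R_other = 0.004904 K/W
Required total resistance R_tot = ΔT/Q_allow = 118/7710 = 0.0153 K/W
R_mineral wool = R_tot − R_other = 0.0104 K/W
L = R·k·A = 0.0104×0.044×24.4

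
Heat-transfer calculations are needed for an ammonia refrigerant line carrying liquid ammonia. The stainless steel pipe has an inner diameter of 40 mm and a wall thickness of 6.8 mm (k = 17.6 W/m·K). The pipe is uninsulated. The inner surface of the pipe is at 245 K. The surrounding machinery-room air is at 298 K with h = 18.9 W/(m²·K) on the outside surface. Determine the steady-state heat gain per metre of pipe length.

q′ ≈ 167 W/m

Treating each annulus and film as a series resistance:
R_stainless steel pipe wall = ln(26.8/20)/(2π×17.6×1) = 0.002647 K/W
R_outer film = 1/(h_o·2πr_oL) = 1/(18.9×2π×0.0268×1) = 0.3142 K/W
R_total = 0.3169 K/W
Q = ΔT/R_total = 53/0.3169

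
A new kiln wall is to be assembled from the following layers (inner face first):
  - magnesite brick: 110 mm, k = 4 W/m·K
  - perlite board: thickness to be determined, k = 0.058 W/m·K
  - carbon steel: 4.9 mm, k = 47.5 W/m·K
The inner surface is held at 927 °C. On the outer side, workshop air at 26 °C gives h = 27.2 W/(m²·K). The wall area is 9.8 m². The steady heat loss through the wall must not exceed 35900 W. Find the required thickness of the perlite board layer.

L ≈ 10.5 mm

Using the resistance-network approach (series):
R_magnesite brick = L/(kA) = 0.11/(4×9.8) = 0.002806 K/W
R_carbon steel = L/(kA) = 0.0049/(47.5×9.8) = 1.053×10^-5 K/W
R_outer film = 1/(h_o·A) = 1/(27.2×9.8) = 0.003752 K/W
Sum of the known resistances R_other = 0.006568 K/W
Required total resistance R_tot = ΔT/Q_allow = 901/35900 = 0.0251 K/W
R_perlite board = R_tot − R_other = 0.01853 K/W
L = R·k·A = 0.01853×0.058×9.8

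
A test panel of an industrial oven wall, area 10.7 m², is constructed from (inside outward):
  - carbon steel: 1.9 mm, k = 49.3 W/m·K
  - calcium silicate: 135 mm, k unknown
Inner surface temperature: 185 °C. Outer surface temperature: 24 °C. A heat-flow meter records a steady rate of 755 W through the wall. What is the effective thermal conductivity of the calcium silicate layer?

Series thermal resistances:
R_carbon steel = L/(kA) = 0.0019/(49.3×10.7) = 3.602×10^-6 K/W
Sum of known resistances R_other = 3.602×10^-6 K/W
Total R = ΔT/Q = 161/755 = 0.2132 K/W
R_calcium silicate = R_total − R_other = 0.2132 K/W
k = L/(R·A) = 0.135/(0.2132×10.7)

k ≈ 0.0592 W/(m·K)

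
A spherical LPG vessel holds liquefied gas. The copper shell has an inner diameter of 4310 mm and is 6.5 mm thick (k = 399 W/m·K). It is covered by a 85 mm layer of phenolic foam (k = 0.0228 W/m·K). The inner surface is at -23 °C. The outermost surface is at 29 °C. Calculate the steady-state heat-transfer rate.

Spherical conduction: R = (1/r_in − 1/r_out)/(4πk) per layer; series-sum.
R_copper shell = (1/2.155 − 1/2.1615)/(4π×399) = 2.783×10^-7 K/W
R_phenolic foam = (1/2.1615 − 1/2.2465)/(4π×0.0228) = 0.0611 K/W
R_total = 0.0611 K/W
Q = ΔT/R_total = 52/0.0611

Q ≈ 851 W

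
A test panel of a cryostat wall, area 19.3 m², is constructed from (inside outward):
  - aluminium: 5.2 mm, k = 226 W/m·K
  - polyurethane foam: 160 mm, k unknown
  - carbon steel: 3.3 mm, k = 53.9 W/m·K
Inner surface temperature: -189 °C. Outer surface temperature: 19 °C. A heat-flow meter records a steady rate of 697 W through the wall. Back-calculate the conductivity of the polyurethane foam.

k ≈ 0.0278 W/(m·K)

Model the wall as resistances in series:
R_aluminium = L/(kA) = 0.0052/(226×19.3) = 1.192×10^-6 K/W
R_carbon steel = L/(kA) = 0.0033/(53.9×19.3) = 3.172×10^-6 K/W
Sum of known resistances R_other = 4.364×10^-6 K/W
Total R = ΔT/Q = 208/697 = 0.2984 K/W
R_polyurethane foam = R_total − R_other = 0.2984 K/W
k = L/(R·A) = 0.16/(0.2984×19.3)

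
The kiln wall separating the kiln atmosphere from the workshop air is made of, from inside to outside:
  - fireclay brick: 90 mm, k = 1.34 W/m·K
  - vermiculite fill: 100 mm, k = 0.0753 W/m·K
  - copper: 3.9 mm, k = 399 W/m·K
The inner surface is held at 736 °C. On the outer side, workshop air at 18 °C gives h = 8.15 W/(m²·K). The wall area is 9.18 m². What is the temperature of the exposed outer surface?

Model the wall as resistances in series:
R_fireclay brick = L/(kA) = 0.09/(1.34×9.18) = 0.007316 K/W
R_vermiculite fill = L/(kA) = 0.1/(0.0753×9.18) = 0.1447 K/W
R_copper = L/(kA) = 0.0039/(399×9.18) = 1.065×10^-6 K/W
R_outer film = 1/(h_o·A) = 1/(8.15×9.18) = 0.01337 K/W
R_total = 0.1653 K/W;  Q = ΔT/R_total = 718/0.1653 = 4342 W
T_interface = T_inner − Q·ΣR(inner→interface) = 736 − 4340×0.152

T ≈ 76 °C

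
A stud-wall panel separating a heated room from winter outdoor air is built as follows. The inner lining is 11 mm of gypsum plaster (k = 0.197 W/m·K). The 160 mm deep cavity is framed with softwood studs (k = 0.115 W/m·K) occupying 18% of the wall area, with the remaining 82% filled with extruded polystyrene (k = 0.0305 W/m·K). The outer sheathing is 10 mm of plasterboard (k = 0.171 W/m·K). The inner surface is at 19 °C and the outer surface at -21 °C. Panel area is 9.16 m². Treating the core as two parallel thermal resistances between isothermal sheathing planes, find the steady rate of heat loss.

Sheathing layers in series; stud and cavity paths in parallel between them.
R_inner = 0.011/(0.197×9.16) = 0.006096 K/W
R_stud  = 0.16/(0.115×0.18×9.16) = 0.8438 K/W
R_cav   = 0.16/(0.0305×0.82×9.16) = 0.6984 K/W
1/R_core = 1/R_stud + 1/R_cav → R_core = 0.3821 K/W
R_outer = 0.01/(0.171×9.16) = 0.006384 K/W
R_total = 0.3946 K/W
Q = ΔT/R_total = 40/0.3946

Q ≈ 101 W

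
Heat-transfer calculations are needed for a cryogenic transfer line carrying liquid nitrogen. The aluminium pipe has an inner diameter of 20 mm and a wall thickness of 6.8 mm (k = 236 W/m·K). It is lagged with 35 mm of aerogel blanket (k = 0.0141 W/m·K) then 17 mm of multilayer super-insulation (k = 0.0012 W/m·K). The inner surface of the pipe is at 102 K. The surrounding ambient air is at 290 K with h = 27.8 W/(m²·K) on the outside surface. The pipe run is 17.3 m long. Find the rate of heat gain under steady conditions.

Q ≈ 64.5 W

For a radial system each layer contributes R = ln(r_out/r_in)/(2πkL); films add R = 1/(hA).
R_aluminium pipe wall = ln(16.8/10)/(2π×236×17.3) = 2.022×10^-5 K/W
R_aerogel blanket = ln(51.8/16.8)/(2π×0.0141×17.3) = 0.7347 K/W
R_multilayer super-insulation = ln(68.8/51.8)/(2π×0.0012×17.3) = 2.176 K/W
R_outer film = 1/(h_o·2πr_oL) = 1/(27.8×2π×0.0688×17.3) = 0.00481 K/W
R_total = 2.915 K/W
Q = ΔT/R_total = 188/2.915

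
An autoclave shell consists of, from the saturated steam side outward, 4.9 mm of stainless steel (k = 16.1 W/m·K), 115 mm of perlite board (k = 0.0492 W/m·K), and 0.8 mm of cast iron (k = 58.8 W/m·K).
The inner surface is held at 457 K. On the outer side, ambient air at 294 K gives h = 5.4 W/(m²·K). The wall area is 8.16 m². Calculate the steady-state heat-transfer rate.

Q ≈ 527 W

Thermal resistances in series:
R_stainless steel = L/(kA) = 0.0049/(16.1×8.16) = 3.73×10^-5 K/W
R_perlite board = L/(kA) = 0.115/(0.0492×8.16) = 0.2864 K/W
R_cast iron = L/(kA) = 0.0008/(58.8×8.16) = 1.667×10^-6 K/W
R_outer film = 1/(h_o·A) = 1/(5.4×8.16) = 0.02269 K/W
R_total = 0.3092 K/W
Q = ΔT / R_total = 163 / 0.3092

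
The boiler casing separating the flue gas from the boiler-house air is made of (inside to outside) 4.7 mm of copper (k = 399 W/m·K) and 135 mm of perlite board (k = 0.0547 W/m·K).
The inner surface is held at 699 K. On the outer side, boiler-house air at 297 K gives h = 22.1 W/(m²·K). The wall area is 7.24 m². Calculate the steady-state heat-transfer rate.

Using the resistance-network approach (series):
R_copper = L/(kA) = 0.0047/(399×7.24) = 1.627×10^-6 K/W
R_perlite board = L/(kA) = 0.135/(0.0547×7.24) = 0.3409 K/W
R_outer film = 1/(h_o·A) = 1/(22.1×7.24) = 0.00625 K/W
R_total = 0.3471 K/W
Q = ΔT / R_total = 402 / 0.3471

Q ≈ 1160 W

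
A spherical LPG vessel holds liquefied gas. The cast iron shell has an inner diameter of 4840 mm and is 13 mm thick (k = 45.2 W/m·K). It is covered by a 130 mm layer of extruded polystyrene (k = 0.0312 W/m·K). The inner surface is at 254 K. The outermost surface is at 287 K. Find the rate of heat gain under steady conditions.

For a spherical shell R = (1/r₁ − 1/r₂)/(4πk); film R = 1/(h·4πr²). In series:
R_cast iron shell = (1/2.42 − 1/2.433)/(4π×45.2) = 3.887×10^-6 K/W
R_extruded polystyrene = (1/2.433 − 1/2.563)/(4π×0.0312) = 0.05317 K/W
R_total = 0.05318 K/W
Q = ΔT/R_total = 33/0.05318

Q ≈ 621 W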